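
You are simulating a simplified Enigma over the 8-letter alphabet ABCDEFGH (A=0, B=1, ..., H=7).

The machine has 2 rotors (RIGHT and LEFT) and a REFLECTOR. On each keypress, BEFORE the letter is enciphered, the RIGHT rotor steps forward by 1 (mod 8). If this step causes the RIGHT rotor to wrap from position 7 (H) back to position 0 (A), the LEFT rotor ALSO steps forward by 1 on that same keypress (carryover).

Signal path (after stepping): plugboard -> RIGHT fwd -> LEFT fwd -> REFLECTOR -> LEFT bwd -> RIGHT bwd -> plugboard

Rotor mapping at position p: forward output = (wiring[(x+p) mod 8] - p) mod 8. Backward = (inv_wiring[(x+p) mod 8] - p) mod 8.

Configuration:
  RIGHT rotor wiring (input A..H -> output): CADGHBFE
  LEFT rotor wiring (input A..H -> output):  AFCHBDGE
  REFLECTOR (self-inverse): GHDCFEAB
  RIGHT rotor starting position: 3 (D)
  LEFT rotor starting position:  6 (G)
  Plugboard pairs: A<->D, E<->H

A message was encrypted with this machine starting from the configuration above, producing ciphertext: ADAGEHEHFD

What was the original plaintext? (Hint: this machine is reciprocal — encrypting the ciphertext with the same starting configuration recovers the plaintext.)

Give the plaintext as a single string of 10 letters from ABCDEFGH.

Answer: CCBEDAGFEE

Derivation:
Char 1 ('A'): step: R->4, L=6; A->plug->D->R->A->L->A->refl->G->L'->B->R'->C->plug->C
Char 2 ('D'): step: R->5, L=6; D->plug->A->R->E->L->E->refl->F->L'->H->R'->C->plug->C
Char 3 ('A'): step: R->6, L=6; A->plug->D->R->C->L->C->refl->D->L'->G->R'->B->plug->B
Char 4 ('G'): step: R->7, L=6; G->plug->G->R->C->L->C->refl->D->L'->G->R'->H->plug->E
Char 5 ('E'): step: R->0, L->7 (L advanced); E->plug->H->R->E->L->A->refl->G->L'->C->R'->A->plug->D
Char 6 ('H'): step: R->1, L=7; H->plug->E->R->A->L->F->refl->E->L'->G->R'->D->plug->A
Char 7 ('E'): step: R->2, L=7; E->plug->H->R->G->L->E->refl->F->L'->A->R'->G->plug->G
Char 8 ('H'): step: R->3, L=7; H->plug->E->R->B->L->B->refl->H->L'->H->R'->F->plug->F
Char 9 ('F'): step: R->4, L=7; F->plug->F->R->E->L->A->refl->G->L'->C->R'->H->plug->E
Char 10 ('D'): step: R->5, L=7; D->plug->A->R->E->L->A->refl->G->L'->C->R'->H->plug->E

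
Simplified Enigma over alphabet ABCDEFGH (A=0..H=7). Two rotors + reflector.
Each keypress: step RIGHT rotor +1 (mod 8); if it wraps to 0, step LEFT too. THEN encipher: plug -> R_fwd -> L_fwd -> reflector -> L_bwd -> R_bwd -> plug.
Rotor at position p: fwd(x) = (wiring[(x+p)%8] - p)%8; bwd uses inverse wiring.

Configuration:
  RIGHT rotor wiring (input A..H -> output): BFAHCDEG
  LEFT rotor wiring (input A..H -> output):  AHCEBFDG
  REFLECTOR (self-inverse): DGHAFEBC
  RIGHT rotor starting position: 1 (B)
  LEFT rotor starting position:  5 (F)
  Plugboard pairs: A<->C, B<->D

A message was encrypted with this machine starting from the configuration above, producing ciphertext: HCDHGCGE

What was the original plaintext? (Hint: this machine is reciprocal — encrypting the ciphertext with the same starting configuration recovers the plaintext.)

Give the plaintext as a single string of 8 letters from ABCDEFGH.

Char 1 ('H'): step: R->2, L=5; H->plug->H->R->D->L->D->refl->A->L'->A->R'->C->plug->A
Char 2 ('C'): step: R->3, L=5; C->plug->A->R->E->L->C->refl->H->L'->G->R'->F->plug->F
Char 3 ('D'): step: R->4, L=5; D->plug->B->R->H->L->E->refl->F->L'->F->R'->E->plug->E
Char 4 ('H'): step: R->5, L=5; H->plug->H->R->F->L->F->refl->E->L'->H->R'->B->plug->D
Char 5 ('G'): step: R->6, L=5; G->plug->G->R->E->L->C->refl->H->L'->G->R'->A->plug->C
Char 6 ('C'): step: R->7, L=5; C->plug->A->R->H->L->E->refl->F->L'->F->R'->H->plug->H
Char 7 ('G'): step: R->0, L->6 (L advanced); G->plug->G->R->E->L->E->refl->F->L'->A->R'->C->plug->A
Char 8 ('E'): step: R->1, L=6; E->plug->E->R->C->L->C->refl->H->L'->H->R'->B->plug->D

Answer: AFEDCHAD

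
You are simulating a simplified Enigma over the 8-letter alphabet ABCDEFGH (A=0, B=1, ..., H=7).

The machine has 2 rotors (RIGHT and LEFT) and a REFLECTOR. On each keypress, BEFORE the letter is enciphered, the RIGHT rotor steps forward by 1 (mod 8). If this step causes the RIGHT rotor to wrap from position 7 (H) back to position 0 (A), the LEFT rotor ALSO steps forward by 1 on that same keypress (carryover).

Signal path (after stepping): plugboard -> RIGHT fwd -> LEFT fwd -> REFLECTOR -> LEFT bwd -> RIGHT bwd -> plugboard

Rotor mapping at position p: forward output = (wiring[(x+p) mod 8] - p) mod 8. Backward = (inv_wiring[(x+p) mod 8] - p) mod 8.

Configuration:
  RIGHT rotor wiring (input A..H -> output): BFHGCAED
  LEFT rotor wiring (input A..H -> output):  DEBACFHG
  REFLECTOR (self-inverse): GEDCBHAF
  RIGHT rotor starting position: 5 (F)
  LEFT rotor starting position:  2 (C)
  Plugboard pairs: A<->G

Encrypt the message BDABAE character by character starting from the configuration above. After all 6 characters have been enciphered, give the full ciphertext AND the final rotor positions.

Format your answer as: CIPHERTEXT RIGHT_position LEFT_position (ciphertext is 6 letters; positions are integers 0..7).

Char 1 ('B'): step: R->6, L=2; B->plug->B->R->F->L->E->refl->B->L'->G->R'->A->plug->G
Char 2 ('D'): step: R->7, L=2; D->plug->D->R->A->L->H->refl->F->L'->E->R'->A->plug->G
Char 3 ('A'): step: R->0, L->3 (L advanced); A->plug->G->R->E->L->D->refl->C->L'->C->R'->E->plug->E
Char 4 ('B'): step: R->1, L=3; B->plug->B->R->G->L->B->refl->E->L'->D->R'->F->plug->F
Char 5 ('A'): step: R->2, L=3; A->plug->G->R->H->L->G->refl->A->L'->F->R'->A->plug->G
Char 6 ('E'): step: R->3, L=3; E->plug->E->R->A->L->F->refl->H->L'->B->R'->D->plug->D
Final: ciphertext=GGEFGD, RIGHT=3, LEFT=3

Answer: GGEFGD 3 3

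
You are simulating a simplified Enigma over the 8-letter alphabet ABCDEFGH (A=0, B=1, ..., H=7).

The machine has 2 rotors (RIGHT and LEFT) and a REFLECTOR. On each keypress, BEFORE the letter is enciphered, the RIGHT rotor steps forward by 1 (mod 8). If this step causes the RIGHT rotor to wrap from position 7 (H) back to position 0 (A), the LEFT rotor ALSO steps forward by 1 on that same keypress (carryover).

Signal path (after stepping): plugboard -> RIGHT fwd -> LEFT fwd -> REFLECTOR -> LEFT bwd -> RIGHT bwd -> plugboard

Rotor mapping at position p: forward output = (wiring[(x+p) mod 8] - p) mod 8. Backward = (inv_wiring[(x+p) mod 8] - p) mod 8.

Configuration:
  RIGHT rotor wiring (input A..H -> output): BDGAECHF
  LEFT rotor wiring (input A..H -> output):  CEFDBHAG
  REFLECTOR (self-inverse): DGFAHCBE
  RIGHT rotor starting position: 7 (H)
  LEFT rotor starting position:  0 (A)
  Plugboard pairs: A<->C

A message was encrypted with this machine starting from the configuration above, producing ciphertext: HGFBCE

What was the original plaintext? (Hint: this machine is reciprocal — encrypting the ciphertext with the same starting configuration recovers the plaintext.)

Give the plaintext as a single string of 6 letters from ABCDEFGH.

Answer: CADCAB

Derivation:
Char 1 ('H'): step: R->0, L->1 (L advanced); H->plug->H->R->F->L->H->refl->E->L'->B->R'->A->plug->C
Char 2 ('G'): step: R->1, L=1; G->plug->G->R->E->L->G->refl->B->L'->H->R'->C->plug->A
Char 3 ('F'): step: R->2, L=1; F->plug->F->R->D->L->A->refl->D->L'->A->R'->D->plug->D
Char 4 ('B'): step: R->3, L=1; B->plug->B->R->B->L->E->refl->H->L'->F->R'->A->plug->C
Char 5 ('C'): step: R->4, L=1; C->plug->A->R->A->L->D->refl->A->L'->D->R'->C->plug->A
Char 6 ('E'): step: R->5, L=1; E->plug->E->R->G->L->F->refl->C->L'->C->R'->B->plug->B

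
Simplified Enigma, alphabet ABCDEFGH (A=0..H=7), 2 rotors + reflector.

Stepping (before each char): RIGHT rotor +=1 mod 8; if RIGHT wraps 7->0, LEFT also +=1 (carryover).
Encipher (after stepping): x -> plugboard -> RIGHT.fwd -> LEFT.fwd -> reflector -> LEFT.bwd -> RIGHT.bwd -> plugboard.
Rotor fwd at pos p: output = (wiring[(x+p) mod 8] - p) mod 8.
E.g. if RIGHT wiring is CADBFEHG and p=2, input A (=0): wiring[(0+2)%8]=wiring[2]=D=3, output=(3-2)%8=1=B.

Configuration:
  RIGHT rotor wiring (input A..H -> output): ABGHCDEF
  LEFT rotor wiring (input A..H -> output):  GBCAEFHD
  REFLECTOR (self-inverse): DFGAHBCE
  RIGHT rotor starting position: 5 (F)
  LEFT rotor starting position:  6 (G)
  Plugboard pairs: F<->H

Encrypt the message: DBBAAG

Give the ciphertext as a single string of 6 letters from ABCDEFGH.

Char 1 ('D'): step: R->6, L=6; D->plug->D->R->D->L->D->refl->A->L'->C->R'->C->plug->C
Char 2 ('B'): step: R->7, L=6; B->plug->B->R->B->L->F->refl->B->L'->A->R'->E->plug->E
Char 3 ('B'): step: R->0, L->7 (L advanced); B->plug->B->R->B->L->H->refl->E->L'->A->R'->A->plug->A
Char 4 ('A'): step: R->1, L=7; A->plug->A->R->A->L->E->refl->H->L'->B->R'->D->plug->D
Char 5 ('A'): step: R->2, L=7; A->plug->A->R->E->L->B->refl->F->L'->F->R'->B->plug->B
Char 6 ('G'): step: R->3, L=7; G->plug->G->R->G->L->G->refl->C->L'->C->R'->E->plug->E

Answer: CEADBE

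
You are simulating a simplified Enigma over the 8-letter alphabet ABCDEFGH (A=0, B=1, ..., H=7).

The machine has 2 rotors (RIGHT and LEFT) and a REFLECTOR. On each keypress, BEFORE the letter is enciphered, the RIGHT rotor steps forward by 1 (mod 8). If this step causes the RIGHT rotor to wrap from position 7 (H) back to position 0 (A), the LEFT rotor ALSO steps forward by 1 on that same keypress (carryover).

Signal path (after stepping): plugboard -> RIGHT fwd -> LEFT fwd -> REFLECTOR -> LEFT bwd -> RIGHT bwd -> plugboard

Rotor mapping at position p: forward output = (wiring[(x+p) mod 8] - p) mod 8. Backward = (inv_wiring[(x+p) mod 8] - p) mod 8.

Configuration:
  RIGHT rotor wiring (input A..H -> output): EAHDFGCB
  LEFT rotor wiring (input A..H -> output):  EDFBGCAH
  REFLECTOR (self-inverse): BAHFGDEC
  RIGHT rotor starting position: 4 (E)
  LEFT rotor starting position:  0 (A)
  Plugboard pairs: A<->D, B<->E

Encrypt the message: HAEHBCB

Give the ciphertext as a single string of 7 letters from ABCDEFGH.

Answer: CBGFGFF

Derivation:
Char 1 ('H'): step: R->5, L=0; H->plug->H->R->A->L->E->refl->G->L'->E->R'->C->plug->C
Char 2 ('A'): step: R->6, L=0; A->plug->D->R->C->L->F->refl->D->L'->B->R'->E->plug->B
Char 3 ('E'): step: R->7, L=0; E->plug->B->R->F->L->C->refl->H->L'->H->R'->G->plug->G
Char 4 ('H'): step: R->0, L->1 (L advanced); H->plug->H->R->B->L->E->refl->G->L'->G->R'->F->plug->F
Char 5 ('B'): step: R->1, L=1; B->plug->E->R->F->L->H->refl->C->L'->A->R'->G->plug->G
Char 6 ('C'): step: R->2, L=1; C->plug->C->R->D->L->F->refl->D->L'->H->R'->F->plug->F
Char 7 ('B'): step: R->3, L=1; B->plug->E->R->G->L->G->refl->E->L'->B->R'->F->plug->F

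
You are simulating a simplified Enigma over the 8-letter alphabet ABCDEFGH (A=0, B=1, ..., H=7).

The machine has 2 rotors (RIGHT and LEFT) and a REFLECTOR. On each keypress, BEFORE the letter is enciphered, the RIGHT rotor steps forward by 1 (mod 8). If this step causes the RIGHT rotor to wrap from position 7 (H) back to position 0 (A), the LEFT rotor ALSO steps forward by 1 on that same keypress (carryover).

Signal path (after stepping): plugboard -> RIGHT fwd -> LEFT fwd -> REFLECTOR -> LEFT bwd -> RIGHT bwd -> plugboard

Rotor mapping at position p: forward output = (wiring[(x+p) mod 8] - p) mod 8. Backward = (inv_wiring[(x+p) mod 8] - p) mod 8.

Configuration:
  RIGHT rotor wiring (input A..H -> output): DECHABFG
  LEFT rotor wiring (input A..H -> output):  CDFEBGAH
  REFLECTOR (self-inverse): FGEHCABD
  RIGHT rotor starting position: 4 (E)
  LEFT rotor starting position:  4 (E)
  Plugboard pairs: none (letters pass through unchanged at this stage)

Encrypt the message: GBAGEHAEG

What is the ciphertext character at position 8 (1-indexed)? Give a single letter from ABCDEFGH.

Char 1 ('G'): step: R->5, L=4; G->plug->G->R->C->L->E->refl->C->L'->B->R'->C->plug->C
Char 2 ('B'): step: R->6, L=4; B->plug->B->R->A->L->F->refl->A->L'->H->R'->A->plug->A
Char 3 ('A'): step: R->7, L=4; A->plug->A->R->H->L->A->refl->F->L'->A->R'->E->plug->E
Char 4 ('G'): step: R->0, L->5 (L advanced); G->plug->G->R->F->L->A->refl->F->L'->D->R'->A->plug->A
Char 5 ('E'): step: R->1, L=5; E->plug->E->R->A->L->B->refl->G->L'->E->R'->F->plug->F
Char 6 ('H'): step: R->2, L=5; H->plug->H->R->C->L->C->refl->E->L'->H->R'->D->plug->D
Char 7 ('A'): step: R->3, L=5; A->plug->A->R->E->L->G->refl->B->L'->A->R'->F->plug->F
Char 8 ('E'): step: R->4, L=5; E->plug->E->R->H->L->E->refl->C->L'->C->R'->D->plug->D

D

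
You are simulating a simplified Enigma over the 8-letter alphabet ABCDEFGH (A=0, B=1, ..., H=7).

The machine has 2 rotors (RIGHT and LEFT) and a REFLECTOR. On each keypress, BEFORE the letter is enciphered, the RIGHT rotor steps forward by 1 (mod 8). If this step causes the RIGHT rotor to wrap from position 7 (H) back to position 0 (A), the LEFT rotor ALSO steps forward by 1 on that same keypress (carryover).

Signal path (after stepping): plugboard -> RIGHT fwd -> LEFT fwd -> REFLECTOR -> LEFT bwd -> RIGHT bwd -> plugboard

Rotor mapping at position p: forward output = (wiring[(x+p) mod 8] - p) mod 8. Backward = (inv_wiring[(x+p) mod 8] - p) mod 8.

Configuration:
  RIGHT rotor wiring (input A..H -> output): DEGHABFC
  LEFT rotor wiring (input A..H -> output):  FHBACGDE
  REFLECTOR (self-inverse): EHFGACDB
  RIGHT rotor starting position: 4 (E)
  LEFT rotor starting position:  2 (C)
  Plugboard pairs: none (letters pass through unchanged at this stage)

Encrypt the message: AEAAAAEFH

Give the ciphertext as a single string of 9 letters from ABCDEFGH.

Answer: BBGCCGDBD

Derivation:
Char 1 ('A'): step: R->5, L=2; A->plug->A->R->E->L->B->refl->H->L'->A->R'->B->plug->B
Char 2 ('E'): step: R->6, L=2; E->plug->E->R->A->L->H->refl->B->L'->E->R'->B->plug->B
Char 3 ('A'): step: R->7, L=2; A->plug->A->R->D->L->E->refl->A->L'->C->R'->G->plug->G
Char 4 ('A'): step: R->0, L->3 (L advanced); A->plug->A->R->D->L->A->refl->E->L'->G->R'->C->plug->C
Char 5 ('A'): step: R->1, L=3; A->plug->A->R->D->L->A->refl->E->L'->G->R'->C->plug->C
Char 6 ('A'): step: R->2, L=3; A->plug->A->R->E->L->B->refl->H->L'->B->R'->G->plug->G
Char 7 ('E'): step: R->3, L=3; E->plug->E->R->H->L->G->refl->D->L'->C->R'->D->plug->D
Char 8 ('F'): step: R->4, L=3; F->plug->F->R->A->L->F->refl->C->L'->F->R'->B->plug->B
Char 9 ('H'): step: R->5, L=3; H->plug->H->R->D->L->A->refl->E->L'->G->R'->D->plug->D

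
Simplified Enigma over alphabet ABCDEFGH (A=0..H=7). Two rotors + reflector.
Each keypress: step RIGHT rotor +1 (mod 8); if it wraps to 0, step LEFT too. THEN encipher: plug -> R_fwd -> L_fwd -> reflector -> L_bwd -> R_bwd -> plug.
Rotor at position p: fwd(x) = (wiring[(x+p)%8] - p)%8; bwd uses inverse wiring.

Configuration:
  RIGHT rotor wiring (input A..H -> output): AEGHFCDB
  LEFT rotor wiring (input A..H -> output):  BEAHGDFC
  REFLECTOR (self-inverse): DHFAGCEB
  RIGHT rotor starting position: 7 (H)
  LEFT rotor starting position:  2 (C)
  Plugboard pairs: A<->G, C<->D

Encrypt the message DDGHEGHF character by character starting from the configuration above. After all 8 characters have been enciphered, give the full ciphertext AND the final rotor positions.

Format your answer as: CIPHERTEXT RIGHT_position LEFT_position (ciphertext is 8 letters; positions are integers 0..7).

Char 1 ('D'): step: R->0, L->3 (L advanced); D->plug->C->R->G->L->B->refl->H->L'->E->R'->B->plug->B
Char 2 ('D'): step: R->1, L=3; D->plug->C->R->G->L->B->refl->H->L'->E->R'->D->plug->C
Char 3 ('G'): step: R->2, L=3; G->plug->A->R->E->L->H->refl->B->L'->G->R'->G->plug->A
Char 4 ('H'): step: R->3, L=3; H->plug->H->R->D->L->C->refl->F->L'->H->R'->C->plug->D
Char 5 ('E'): step: R->4, L=3; E->plug->E->R->E->L->H->refl->B->L'->G->R'->B->plug->B
Char 6 ('G'): step: R->5, L=3; G->plug->A->R->F->L->G->refl->E->L'->A->R'->H->plug->H
Char 7 ('H'): step: R->6, L=3; H->plug->H->R->E->L->H->refl->B->L'->G->R'->D->plug->C
Char 8 ('F'): step: R->7, L=3; F->plug->F->R->G->L->B->refl->H->L'->E->R'->H->plug->H
Final: ciphertext=BCADBHCH, RIGHT=7, LEFT=3

Answer: BCADBHCH 7 3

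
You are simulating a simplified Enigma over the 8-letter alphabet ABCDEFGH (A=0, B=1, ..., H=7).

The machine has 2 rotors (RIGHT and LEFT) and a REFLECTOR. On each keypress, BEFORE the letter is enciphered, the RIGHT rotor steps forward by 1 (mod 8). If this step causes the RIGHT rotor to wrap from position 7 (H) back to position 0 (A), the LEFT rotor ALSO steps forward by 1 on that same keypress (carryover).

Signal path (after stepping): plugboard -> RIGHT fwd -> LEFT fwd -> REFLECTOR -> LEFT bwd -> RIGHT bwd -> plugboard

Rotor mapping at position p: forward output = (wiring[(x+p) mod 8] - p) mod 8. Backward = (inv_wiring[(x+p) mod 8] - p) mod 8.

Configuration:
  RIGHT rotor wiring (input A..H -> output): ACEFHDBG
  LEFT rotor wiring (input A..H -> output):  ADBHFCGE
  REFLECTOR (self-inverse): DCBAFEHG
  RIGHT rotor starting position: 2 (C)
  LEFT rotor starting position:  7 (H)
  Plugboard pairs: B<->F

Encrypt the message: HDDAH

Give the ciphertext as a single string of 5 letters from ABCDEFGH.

Char 1 ('H'): step: R->3, L=7; H->plug->H->R->B->L->B->refl->C->L'->D->R'->E->plug->E
Char 2 ('D'): step: R->4, L=7; D->plug->D->R->C->L->E->refl->F->L'->A->R'->G->plug->G
Char 3 ('D'): step: R->5, L=7; D->plug->D->R->D->L->C->refl->B->L'->B->R'->C->plug->C
Char 4 ('A'): step: R->6, L=7; A->plug->A->R->D->L->C->refl->B->L'->B->R'->G->plug->G
Char 5 ('H'): step: R->7, L=7; H->plug->H->R->C->L->E->refl->F->L'->A->R'->F->plug->B

Answer: EGCGB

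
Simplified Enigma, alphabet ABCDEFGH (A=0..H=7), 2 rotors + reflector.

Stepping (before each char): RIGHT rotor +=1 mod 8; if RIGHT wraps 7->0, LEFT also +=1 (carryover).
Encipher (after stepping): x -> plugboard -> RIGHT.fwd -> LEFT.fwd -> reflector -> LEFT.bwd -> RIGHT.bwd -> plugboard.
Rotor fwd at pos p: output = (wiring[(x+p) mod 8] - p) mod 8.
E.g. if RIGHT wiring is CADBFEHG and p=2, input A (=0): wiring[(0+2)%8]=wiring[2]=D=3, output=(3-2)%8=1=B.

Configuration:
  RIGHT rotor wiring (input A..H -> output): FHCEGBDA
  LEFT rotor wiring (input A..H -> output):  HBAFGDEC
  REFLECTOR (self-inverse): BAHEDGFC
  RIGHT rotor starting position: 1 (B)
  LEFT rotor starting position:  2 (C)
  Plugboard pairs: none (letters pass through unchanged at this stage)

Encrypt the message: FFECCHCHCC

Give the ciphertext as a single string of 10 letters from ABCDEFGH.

Char 1 ('F'): step: R->2, L=2; F->plug->F->R->G->L->F->refl->G->L'->A->R'->A->plug->A
Char 2 ('F'): step: R->3, L=2; F->plug->F->R->C->L->E->refl->D->L'->B->R'->A->plug->A
Char 3 ('E'): step: R->4, L=2; E->plug->E->R->B->L->D->refl->E->L'->C->R'->A->plug->A
Char 4 ('C'): step: R->5, L=2; C->plug->C->R->D->L->B->refl->A->L'->F->R'->F->plug->F
Char 5 ('C'): step: R->6, L=2; C->plug->C->R->H->L->H->refl->C->L'->E->R'->E->plug->E
Char 6 ('H'): step: R->7, L=2; H->plug->H->R->E->L->C->refl->H->L'->H->R'->F->plug->F
Char 7 ('C'): step: R->0, L->3 (L advanced); C->plug->C->R->C->L->A->refl->B->L'->D->R'->G->plug->G
Char 8 ('H'): step: R->1, L=3; H->plug->H->R->E->L->H->refl->C->L'->A->R'->E->plug->E
Char 9 ('C'): step: R->2, L=3; C->plug->C->R->E->L->H->refl->C->L'->A->R'->A->plug->A
Char 10 ('C'): step: R->3, L=3; C->plug->C->R->G->L->G->refl->F->L'->H->R'->H->plug->H

Answer: AAAFEFGEAH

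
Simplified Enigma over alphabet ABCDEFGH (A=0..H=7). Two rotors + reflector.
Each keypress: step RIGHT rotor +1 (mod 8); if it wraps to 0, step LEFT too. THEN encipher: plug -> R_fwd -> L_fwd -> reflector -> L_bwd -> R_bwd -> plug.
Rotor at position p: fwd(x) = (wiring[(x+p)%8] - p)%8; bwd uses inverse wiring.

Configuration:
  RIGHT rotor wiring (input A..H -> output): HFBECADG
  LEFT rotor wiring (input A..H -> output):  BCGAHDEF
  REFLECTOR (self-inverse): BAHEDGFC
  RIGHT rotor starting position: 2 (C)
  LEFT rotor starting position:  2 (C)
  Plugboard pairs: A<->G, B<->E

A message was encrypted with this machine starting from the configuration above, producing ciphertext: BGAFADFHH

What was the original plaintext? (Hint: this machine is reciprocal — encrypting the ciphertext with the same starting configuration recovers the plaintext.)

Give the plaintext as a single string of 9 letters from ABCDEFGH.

Answer: EEGADHCEF

Derivation:
Char 1 ('B'): step: R->3, L=2; B->plug->E->R->D->L->B->refl->A->L'->H->R'->B->plug->E
Char 2 ('G'): step: R->4, L=2; G->plug->A->R->G->L->H->refl->C->L'->E->R'->B->plug->E
Char 3 ('A'): step: R->5, L=2; A->plug->G->R->H->L->A->refl->B->L'->D->R'->A->plug->G
Char 4 ('F'): step: R->6, L=2; F->plug->F->R->G->L->H->refl->C->L'->E->R'->G->plug->A
Char 5 ('A'): step: R->7, L=2; A->plug->G->R->B->L->G->refl->F->L'->C->R'->D->plug->D
Char 6 ('D'): step: R->0, L->3 (L advanced); D->plug->D->R->E->L->C->refl->H->L'->G->R'->H->plug->H
Char 7 ('F'): step: R->1, L=3; F->plug->F->R->C->L->A->refl->B->L'->D->R'->C->plug->C
Char 8 ('H'): step: R->2, L=3; H->plug->H->R->D->L->B->refl->A->L'->C->R'->B->plug->E
Char 9 ('H'): step: R->3, L=3; H->plug->H->R->G->L->H->refl->C->L'->E->R'->F->plug->F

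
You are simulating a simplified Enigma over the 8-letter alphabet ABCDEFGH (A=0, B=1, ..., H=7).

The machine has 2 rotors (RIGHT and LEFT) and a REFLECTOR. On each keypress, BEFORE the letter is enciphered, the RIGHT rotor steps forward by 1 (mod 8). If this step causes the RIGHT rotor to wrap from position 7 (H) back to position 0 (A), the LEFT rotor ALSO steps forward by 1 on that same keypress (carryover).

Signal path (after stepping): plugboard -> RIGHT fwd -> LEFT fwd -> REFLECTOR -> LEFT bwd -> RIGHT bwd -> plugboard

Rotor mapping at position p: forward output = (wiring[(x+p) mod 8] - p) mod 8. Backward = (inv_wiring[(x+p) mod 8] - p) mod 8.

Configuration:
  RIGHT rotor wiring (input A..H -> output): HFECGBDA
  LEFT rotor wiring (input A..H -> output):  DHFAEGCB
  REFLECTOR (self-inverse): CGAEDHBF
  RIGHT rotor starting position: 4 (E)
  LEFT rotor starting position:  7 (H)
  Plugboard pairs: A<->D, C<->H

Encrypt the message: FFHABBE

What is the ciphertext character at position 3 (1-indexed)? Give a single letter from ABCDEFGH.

Char 1 ('F'): step: R->5, L=7; F->plug->F->R->H->L->D->refl->E->L'->B->R'->H->plug->C
Char 2 ('F'): step: R->6, L=7; F->plug->F->R->E->L->B->refl->G->L'->D->R'->H->plug->C
Char 3 ('H'): step: R->7, L=7; H->plug->C->R->G->L->H->refl->F->L'->F->R'->D->plug->A

A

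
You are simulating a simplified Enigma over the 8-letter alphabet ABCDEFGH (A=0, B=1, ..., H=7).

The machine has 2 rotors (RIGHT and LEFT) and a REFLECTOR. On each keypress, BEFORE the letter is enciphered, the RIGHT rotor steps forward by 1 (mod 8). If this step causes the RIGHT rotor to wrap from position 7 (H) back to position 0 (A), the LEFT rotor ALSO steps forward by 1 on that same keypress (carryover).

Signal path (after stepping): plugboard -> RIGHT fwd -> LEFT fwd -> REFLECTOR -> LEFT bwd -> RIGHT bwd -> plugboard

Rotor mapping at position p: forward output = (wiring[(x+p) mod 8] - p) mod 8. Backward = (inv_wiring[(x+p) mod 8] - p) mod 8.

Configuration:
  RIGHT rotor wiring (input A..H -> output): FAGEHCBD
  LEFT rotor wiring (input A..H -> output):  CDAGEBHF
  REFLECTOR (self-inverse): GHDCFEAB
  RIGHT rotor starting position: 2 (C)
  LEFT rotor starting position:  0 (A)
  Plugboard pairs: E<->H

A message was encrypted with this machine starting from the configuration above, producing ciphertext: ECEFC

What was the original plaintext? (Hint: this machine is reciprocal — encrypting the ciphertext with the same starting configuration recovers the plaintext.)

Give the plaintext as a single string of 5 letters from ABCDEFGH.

Char 1 ('E'): step: R->3, L=0; E->plug->H->R->D->L->G->refl->A->L'->C->R'->F->plug->F
Char 2 ('C'): step: R->4, L=0; C->plug->C->R->F->L->B->refl->H->L'->G->R'->B->plug->B
Char 3 ('E'): step: R->5, L=0; E->plug->H->R->C->L->A->refl->G->L'->D->R'->E->plug->H
Char 4 ('F'): step: R->6, L=0; F->plug->F->R->G->L->H->refl->B->L'->F->R'->B->plug->B
Char 5 ('C'): step: R->7, L=0; C->plug->C->R->B->L->D->refl->C->L'->A->R'->F->plug->F

Answer: FBHBF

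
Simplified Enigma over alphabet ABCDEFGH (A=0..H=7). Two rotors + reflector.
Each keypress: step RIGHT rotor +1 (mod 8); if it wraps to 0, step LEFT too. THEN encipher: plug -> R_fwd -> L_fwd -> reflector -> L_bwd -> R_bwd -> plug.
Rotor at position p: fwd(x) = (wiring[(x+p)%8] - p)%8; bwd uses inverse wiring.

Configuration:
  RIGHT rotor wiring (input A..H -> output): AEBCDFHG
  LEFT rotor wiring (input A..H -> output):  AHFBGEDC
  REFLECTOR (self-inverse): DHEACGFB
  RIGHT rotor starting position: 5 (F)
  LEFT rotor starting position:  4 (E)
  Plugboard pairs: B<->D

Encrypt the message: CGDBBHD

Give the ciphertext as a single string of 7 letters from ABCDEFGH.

Char 1 ('C'): step: R->6, L=4; C->plug->C->R->C->L->H->refl->B->L'->G->R'->D->plug->B
Char 2 ('G'): step: R->7, L=4; G->plug->G->R->G->L->B->refl->H->L'->C->R'->D->plug->B
Char 3 ('D'): step: R->0, L->5 (L advanced); D->plug->B->R->E->L->C->refl->E->L'->G->R'->H->plug->H
Char 4 ('B'): step: R->1, L=5; B->plug->D->R->C->L->F->refl->G->L'->B->R'->C->plug->C
Char 5 ('B'): step: R->2, L=5; B->plug->D->R->D->L->D->refl->A->L'->F->R'->E->plug->E
Char 6 ('H'): step: R->3, L=5; H->plug->H->R->G->L->E->refl->C->L'->E->R'->D->plug->B
Char 7 ('D'): step: R->4, L=5; D->plug->B->R->B->L->G->refl->F->L'->C->R'->D->plug->B

Answer: BBHCEBB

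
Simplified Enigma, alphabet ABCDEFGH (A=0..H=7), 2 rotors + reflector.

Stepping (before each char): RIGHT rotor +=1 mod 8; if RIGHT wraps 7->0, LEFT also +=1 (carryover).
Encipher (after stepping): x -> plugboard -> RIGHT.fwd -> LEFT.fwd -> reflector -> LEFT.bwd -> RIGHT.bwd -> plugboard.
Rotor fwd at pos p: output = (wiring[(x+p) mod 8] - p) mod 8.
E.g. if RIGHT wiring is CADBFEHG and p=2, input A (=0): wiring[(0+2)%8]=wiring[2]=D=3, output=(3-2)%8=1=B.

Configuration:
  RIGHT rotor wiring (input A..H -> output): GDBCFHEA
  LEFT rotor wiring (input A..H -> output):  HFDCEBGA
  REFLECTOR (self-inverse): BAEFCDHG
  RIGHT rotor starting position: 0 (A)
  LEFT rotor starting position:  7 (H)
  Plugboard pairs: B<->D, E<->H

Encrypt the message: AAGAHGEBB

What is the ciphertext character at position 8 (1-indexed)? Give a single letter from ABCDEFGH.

Char 1 ('A'): step: R->1, L=7; A->plug->A->R->C->L->G->refl->H->L'->H->R'->G->plug->G
Char 2 ('A'): step: R->2, L=7; A->plug->A->R->H->L->H->refl->G->L'->C->R'->E->plug->H
Char 3 ('G'): step: R->3, L=7; G->plug->G->R->A->L->B->refl->A->L'->B->R'->D->plug->B
Char 4 ('A'): step: R->4, L=7; A->plug->A->R->B->L->A->refl->B->L'->A->R'->C->plug->C
Char 5 ('H'): step: R->5, L=7; H->plug->E->R->G->L->C->refl->E->L'->D->R'->C->plug->C
Char 6 ('G'): step: R->6, L=7; G->plug->G->R->H->L->H->refl->G->L'->C->R'->B->plug->D
Char 7 ('E'): step: R->7, L=7; E->plug->H->R->F->L->F->refl->D->L'->E->R'->C->plug->C
Char 8 ('B'): step: R->0, L->0 (L advanced); B->plug->D->R->C->L->D->refl->F->L'->B->R'->C->plug->C

C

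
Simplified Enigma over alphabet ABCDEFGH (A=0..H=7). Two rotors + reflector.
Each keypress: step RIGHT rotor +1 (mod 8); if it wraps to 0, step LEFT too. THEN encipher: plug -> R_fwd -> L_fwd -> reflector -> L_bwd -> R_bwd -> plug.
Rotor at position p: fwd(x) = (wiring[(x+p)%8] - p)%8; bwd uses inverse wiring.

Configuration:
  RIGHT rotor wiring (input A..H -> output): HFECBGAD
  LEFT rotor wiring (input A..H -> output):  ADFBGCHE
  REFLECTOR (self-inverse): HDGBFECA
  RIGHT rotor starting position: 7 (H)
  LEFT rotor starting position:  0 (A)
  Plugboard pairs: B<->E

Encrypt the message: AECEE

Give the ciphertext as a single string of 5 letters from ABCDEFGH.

Char 1 ('A'): step: R->0, L->1 (L advanced); A->plug->A->R->H->L->H->refl->A->L'->C->R'->D->plug->D
Char 2 ('E'): step: R->1, L=1; E->plug->B->R->D->L->F->refl->E->L'->B->R'->C->plug->C
Char 3 ('C'): step: R->2, L=1; C->plug->C->R->H->L->H->refl->A->L'->C->R'->A->plug->A
Char 4 ('E'): step: R->3, L=1; E->plug->B->R->G->L->D->refl->B->L'->E->R'->F->plug->F
Char 5 ('E'): step: R->4, L=1; E->plug->B->R->C->L->A->refl->H->L'->H->R'->D->plug->D

Answer: DCAFD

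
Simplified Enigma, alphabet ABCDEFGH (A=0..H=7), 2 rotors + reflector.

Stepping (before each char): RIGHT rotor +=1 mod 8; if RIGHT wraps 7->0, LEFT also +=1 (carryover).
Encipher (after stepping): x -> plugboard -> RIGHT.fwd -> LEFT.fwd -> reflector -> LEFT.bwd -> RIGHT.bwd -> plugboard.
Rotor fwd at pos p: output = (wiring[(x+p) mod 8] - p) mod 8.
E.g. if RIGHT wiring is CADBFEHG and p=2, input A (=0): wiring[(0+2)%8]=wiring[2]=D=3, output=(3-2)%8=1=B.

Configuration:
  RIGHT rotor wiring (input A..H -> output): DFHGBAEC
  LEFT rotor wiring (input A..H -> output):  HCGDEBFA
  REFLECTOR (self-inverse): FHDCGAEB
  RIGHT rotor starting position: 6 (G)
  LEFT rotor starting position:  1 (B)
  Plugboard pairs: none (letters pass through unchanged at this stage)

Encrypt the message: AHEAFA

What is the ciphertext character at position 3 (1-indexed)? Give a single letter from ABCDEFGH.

Char 1 ('A'): step: R->7, L=1; A->plug->A->R->D->L->D->refl->C->L'->C->R'->F->plug->F
Char 2 ('H'): step: R->0, L->2 (L advanced); H->plug->H->R->C->L->C->refl->D->L'->E->R'->G->plug->G
Char 3 ('E'): step: R->1, L=2; E->plug->E->R->H->L->A->refl->F->L'->G->R'->B->plug->B

B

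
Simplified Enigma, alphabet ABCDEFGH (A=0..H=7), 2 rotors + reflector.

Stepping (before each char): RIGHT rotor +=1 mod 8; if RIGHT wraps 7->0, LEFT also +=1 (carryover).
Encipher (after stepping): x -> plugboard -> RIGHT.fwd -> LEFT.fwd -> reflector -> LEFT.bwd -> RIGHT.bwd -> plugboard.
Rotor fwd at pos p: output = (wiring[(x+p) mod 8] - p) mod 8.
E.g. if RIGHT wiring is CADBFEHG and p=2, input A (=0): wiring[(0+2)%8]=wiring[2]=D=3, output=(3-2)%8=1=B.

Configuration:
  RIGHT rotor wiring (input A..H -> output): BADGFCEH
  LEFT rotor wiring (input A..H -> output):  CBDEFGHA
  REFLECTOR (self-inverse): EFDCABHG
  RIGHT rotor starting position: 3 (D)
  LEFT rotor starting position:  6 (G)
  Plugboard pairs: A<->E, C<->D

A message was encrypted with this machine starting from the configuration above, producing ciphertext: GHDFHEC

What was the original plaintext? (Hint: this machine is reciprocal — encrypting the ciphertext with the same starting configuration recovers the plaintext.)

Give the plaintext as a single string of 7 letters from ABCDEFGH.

Answer: HCBHDFB

Derivation:
Char 1 ('G'): step: R->4, L=6; G->plug->G->R->H->L->A->refl->E->L'->C->R'->H->plug->H
Char 2 ('H'): step: R->5, L=6; H->plug->H->R->A->L->B->refl->F->L'->E->R'->D->plug->C
Char 3 ('D'): step: R->6, L=6; D->plug->C->R->D->L->D->refl->C->L'->B->R'->B->plug->B
Char 4 ('F'): step: R->7, L=6; F->plug->F->R->G->L->H->refl->G->L'->F->R'->H->plug->H
Char 5 ('H'): step: R->0, L->7 (L advanced); H->plug->H->R->H->L->A->refl->E->L'->D->R'->C->plug->D
Char 6 ('E'): step: R->1, L=7; E->plug->A->R->H->L->A->refl->E->L'->D->R'->F->plug->F
Char 7 ('C'): step: R->2, L=7; C->plug->D->R->A->L->B->refl->F->L'->E->R'->B->plug->B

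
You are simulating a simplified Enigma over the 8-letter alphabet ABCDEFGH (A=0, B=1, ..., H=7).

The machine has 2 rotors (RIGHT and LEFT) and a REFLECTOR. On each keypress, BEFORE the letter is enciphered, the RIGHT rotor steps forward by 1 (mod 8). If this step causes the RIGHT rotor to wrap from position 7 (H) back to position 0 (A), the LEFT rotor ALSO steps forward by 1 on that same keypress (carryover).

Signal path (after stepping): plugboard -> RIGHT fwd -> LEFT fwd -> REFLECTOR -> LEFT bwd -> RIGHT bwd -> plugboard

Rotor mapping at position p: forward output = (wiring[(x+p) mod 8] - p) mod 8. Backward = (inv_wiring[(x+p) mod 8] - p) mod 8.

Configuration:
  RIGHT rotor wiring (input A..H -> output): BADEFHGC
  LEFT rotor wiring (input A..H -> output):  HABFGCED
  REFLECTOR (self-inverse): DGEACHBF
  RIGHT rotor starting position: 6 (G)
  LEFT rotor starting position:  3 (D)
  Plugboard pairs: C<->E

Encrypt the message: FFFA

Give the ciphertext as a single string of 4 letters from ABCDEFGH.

Answer: BAHG

Derivation:
Char 1 ('F'): step: R->7, L=3; F->plug->F->R->G->L->F->refl->H->L'->C->R'->B->plug->B
Char 2 ('F'): step: R->0, L->4 (L advanced); F->plug->F->R->H->L->B->refl->G->L'->B->R'->A->plug->A
Char 3 ('F'): step: R->1, L=4; F->plug->F->R->F->L->E->refl->C->L'->A->R'->H->plug->H
Char 4 ('A'): step: R->2, L=4; A->plug->A->R->B->L->G->refl->B->L'->H->R'->G->plug->G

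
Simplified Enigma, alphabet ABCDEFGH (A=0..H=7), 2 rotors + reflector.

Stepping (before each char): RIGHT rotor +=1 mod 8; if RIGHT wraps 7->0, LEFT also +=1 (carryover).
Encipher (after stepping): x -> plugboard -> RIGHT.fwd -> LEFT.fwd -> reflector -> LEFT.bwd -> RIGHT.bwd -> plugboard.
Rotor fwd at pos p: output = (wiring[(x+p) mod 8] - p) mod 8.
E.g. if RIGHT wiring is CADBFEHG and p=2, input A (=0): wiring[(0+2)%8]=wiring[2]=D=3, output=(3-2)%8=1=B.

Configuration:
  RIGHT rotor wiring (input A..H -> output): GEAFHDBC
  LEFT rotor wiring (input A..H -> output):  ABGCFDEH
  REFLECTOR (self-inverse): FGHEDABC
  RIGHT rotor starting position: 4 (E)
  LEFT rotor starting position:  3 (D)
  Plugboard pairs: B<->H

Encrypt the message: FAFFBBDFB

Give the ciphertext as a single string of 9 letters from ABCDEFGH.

Char 1 ('F'): step: R->5, L=3; F->plug->F->R->D->L->B->refl->G->L'->G->R'->A->plug->A
Char 2 ('A'): step: R->6, L=3; A->plug->A->R->D->L->B->refl->G->L'->G->R'->D->plug->D
Char 3 ('F'): step: R->7, L=3; F->plug->F->R->A->L->H->refl->C->L'->B->R'->D->plug->D
Char 4 ('F'): step: R->0, L->4 (L advanced); F->plug->F->R->D->L->D->refl->E->L'->E->R'->B->plug->H
Char 5 ('B'): step: R->1, L=4; B->plug->H->R->F->L->F->refl->A->L'->C->R'->E->plug->E
Char 6 ('B'): step: R->2, L=4; B->plug->H->R->C->L->A->refl->F->L'->F->R'->C->plug->C
Char 7 ('D'): step: R->3, L=4; D->plug->D->R->G->L->C->refl->H->L'->B->R'->G->plug->G
Char 8 ('F'): step: R->4, L=4; F->plug->F->R->A->L->B->refl->G->L'->H->R'->B->plug->H
Char 9 ('B'): step: R->5, L=4; B->plug->H->R->C->L->A->refl->F->L'->F->R'->C->plug->C

Answer: ADDHECGHC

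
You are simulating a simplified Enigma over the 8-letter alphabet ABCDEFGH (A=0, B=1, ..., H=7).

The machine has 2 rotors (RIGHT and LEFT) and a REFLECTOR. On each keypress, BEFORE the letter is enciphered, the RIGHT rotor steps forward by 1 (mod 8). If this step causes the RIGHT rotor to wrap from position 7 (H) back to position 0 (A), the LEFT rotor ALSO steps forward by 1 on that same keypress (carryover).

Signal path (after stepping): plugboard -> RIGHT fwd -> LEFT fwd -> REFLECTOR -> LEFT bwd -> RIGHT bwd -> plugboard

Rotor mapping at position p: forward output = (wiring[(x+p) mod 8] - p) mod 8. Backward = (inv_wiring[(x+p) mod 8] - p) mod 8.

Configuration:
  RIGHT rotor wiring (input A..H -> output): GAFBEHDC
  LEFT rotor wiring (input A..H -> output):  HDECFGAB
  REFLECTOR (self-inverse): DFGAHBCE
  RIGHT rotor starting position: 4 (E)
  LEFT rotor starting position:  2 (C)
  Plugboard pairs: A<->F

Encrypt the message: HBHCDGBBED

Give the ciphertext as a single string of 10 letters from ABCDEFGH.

Char 1 ('H'): step: R->5, L=2; H->plug->H->R->H->L->B->refl->F->L'->G->R'->B->plug->B
Char 2 ('B'): step: R->6, L=2; B->plug->B->R->E->L->G->refl->C->L'->A->R'->C->plug->C
Char 3 ('H'): step: R->7, L=2; H->plug->H->R->E->L->G->refl->C->L'->A->R'->G->plug->G
Char 4 ('C'): step: R->0, L->3 (L advanced); C->plug->C->R->F->L->E->refl->H->L'->A->R'->B->plug->B
Char 5 ('D'): step: R->1, L=3; D->plug->D->R->D->L->F->refl->B->L'->H->R'->A->plug->F
Char 6 ('G'): step: R->2, L=3; G->plug->G->R->E->L->G->refl->C->L'->B->R'->E->plug->E
Char 7 ('B'): step: R->3, L=3; B->plug->B->R->B->L->C->refl->G->L'->E->R'->C->plug->C
Char 8 ('B'): step: R->4, L=3; B->plug->B->R->D->L->F->refl->B->L'->H->R'->C->plug->C
Char 9 ('E'): step: R->5, L=3; E->plug->E->R->D->L->F->refl->B->L'->H->R'->H->plug->H
Char 10 ('D'): step: R->6, L=3; D->plug->D->R->C->L->D->refl->A->L'->G->R'->G->plug->G

Answer: BCGBFECCHG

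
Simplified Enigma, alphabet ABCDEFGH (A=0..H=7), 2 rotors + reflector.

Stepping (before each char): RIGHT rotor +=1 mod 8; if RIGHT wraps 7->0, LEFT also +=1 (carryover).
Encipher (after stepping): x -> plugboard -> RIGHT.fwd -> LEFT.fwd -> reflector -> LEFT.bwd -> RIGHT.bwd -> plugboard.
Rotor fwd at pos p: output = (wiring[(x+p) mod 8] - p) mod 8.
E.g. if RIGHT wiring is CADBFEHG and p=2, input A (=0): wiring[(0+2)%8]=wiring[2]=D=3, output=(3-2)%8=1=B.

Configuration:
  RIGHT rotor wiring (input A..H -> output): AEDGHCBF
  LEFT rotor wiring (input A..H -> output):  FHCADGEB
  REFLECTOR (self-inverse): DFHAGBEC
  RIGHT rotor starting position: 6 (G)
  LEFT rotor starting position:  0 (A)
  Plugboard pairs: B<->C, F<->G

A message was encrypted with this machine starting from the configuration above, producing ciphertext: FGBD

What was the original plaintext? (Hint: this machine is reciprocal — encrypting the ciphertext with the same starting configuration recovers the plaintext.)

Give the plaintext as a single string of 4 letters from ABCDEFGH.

Answer: DBDE

Derivation:
Char 1 ('F'): step: R->7, L=0; F->plug->G->R->D->L->A->refl->D->L'->E->R'->D->plug->D
Char 2 ('G'): step: R->0, L->1 (L advanced); G->plug->F->R->C->L->H->refl->C->L'->D->R'->C->plug->B
Char 3 ('B'): step: R->1, L=1; B->plug->C->R->F->L->D->refl->A->L'->G->R'->D->plug->D
Char 4 ('D'): step: R->2, L=1; D->plug->D->R->A->L->G->refl->E->L'->H->R'->E->plug->E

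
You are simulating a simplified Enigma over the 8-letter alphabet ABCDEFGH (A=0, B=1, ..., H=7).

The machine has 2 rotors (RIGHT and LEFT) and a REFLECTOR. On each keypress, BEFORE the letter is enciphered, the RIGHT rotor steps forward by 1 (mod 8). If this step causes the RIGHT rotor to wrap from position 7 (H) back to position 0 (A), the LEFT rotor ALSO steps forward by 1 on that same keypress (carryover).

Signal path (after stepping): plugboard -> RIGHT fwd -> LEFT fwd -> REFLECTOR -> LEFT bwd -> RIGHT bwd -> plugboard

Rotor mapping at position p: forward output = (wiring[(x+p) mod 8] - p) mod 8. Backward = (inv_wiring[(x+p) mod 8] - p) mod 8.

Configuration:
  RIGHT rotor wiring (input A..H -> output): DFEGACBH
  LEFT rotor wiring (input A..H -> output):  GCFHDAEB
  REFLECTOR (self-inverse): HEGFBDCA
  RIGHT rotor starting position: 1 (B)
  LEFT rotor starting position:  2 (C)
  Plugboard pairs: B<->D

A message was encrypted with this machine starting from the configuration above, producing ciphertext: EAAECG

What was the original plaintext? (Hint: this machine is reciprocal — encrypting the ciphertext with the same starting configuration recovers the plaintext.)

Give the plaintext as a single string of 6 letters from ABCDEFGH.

Answer: FEBGBD

Derivation:
Char 1 ('E'): step: R->2, L=2; E->plug->E->R->H->L->A->refl->H->L'->F->R'->F->plug->F
Char 2 ('A'): step: R->3, L=2; A->plug->A->R->D->L->G->refl->C->L'->E->R'->E->plug->E
Char 3 ('A'): step: R->4, L=2; A->plug->A->R->E->L->C->refl->G->L'->D->R'->D->plug->B
Char 4 ('E'): step: R->5, L=2; E->plug->E->R->A->L->D->refl->F->L'->B->R'->G->plug->G
Char 5 ('C'): step: R->6, L=2; C->plug->C->R->F->L->H->refl->A->L'->H->R'->D->plug->B
Char 6 ('G'): step: R->7, L=2; G->plug->G->R->D->L->G->refl->C->L'->E->R'->B->plug->D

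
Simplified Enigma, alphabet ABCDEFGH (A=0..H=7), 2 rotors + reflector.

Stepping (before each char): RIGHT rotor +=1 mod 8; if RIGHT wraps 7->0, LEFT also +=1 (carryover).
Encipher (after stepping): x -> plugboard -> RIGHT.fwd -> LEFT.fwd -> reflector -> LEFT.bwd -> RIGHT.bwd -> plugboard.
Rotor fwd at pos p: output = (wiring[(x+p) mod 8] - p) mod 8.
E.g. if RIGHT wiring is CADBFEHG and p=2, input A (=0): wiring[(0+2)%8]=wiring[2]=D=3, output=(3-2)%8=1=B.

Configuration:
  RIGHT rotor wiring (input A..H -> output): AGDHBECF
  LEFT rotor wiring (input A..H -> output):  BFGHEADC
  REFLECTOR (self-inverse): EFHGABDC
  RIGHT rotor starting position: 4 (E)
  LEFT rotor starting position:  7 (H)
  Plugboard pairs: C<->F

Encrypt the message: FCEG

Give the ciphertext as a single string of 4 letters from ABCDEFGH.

Char 1 ('F'): step: R->5, L=7; F->plug->C->R->A->L->D->refl->G->L'->C->R'->G->plug->G
Char 2 ('C'): step: R->6, L=7; C->plug->F->R->B->L->C->refl->H->L'->D->R'->G->plug->G
Char 3 ('E'): step: R->7, L=7; E->plug->E->R->A->L->D->refl->G->L'->C->R'->F->plug->C
Char 4 ('G'): step: R->0, L->0 (L advanced); G->plug->G->R->C->L->G->refl->D->L'->G->R'->B->plug->B

Answer: GGCB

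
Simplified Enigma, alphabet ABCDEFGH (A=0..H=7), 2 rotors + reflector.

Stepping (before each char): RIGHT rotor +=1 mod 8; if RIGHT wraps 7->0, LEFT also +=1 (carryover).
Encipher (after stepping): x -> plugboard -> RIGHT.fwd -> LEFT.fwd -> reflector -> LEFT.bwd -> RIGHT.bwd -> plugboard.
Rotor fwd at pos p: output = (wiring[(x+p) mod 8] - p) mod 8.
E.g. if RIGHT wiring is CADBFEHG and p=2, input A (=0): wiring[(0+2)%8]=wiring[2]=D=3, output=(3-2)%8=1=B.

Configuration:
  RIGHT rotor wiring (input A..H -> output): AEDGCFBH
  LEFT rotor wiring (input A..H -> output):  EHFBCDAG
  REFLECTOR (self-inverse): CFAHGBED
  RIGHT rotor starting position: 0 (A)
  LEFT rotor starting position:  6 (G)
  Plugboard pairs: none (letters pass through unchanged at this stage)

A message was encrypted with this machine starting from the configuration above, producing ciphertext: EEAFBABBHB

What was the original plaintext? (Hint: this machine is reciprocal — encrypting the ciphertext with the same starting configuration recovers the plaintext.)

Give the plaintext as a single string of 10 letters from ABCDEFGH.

Char 1 ('E'): step: R->1, L=6; E->plug->E->R->E->L->H->refl->D->L'->F->R'->C->plug->C
Char 2 ('E'): step: R->2, L=6; E->plug->E->R->H->L->F->refl->B->L'->D->R'->D->plug->D
Char 3 ('A'): step: R->3, L=6; A->plug->A->R->D->L->B->refl->F->L'->H->R'->B->plug->B
Char 4 ('F'): step: R->4, L=6; F->plug->F->R->A->L->C->refl->A->L'->B->R'->B->plug->B
Char 5 ('B'): step: R->5, L=6; B->plug->B->R->E->L->H->refl->D->L'->F->R'->H->plug->H
Char 6 ('A'): step: R->6, L=6; A->plug->A->R->D->L->B->refl->F->L'->H->R'->H->plug->H
Char 7 ('B'): step: R->7, L=6; B->plug->B->R->B->L->A->refl->C->L'->A->R'->A->plug->A
Char 8 ('B'): step: R->0, L->7 (L advanced); B->plug->B->R->E->L->C->refl->A->L'->C->R'->E->plug->E
Char 9 ('H'): step: R->1, L=7; H->plug->H->R->H->L->B->refl->F->L'->B->R'->D->plug->D
Char 10 ('B'): step: R->2, L=7; B->plug->B->R->E->L->C->refl->A->L'->C->R'->H->plug->H

Answer: CDBBHHAEDH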